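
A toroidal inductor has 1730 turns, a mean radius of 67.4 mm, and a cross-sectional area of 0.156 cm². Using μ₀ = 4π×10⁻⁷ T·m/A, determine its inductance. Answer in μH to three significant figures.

L ≈ 139 μH

For a thin toroid, L = μ₀N²A/(2πR).
L = (4π×10⁻⁷)(1730)²(1.560×10^-5) / (2π×6.740×10^-2 m) = 1.385×10^-4 H.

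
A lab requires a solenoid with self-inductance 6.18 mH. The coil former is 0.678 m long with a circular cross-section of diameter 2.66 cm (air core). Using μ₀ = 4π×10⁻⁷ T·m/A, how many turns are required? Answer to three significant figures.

A = π(d/2)² = π(1.330×10^-2 m)² = 5.557×10^-4 m².
From L = μ₀N²A/ℓ, N = √(Lℓ / (μ₀A)).
N = √[(6.180×10^-3)(0.678) / ((4π×10⁻⁷)×5.557×10^-4)] = √(6.000×10^6) ≈ 2449.5.

N ≈ 2450 turns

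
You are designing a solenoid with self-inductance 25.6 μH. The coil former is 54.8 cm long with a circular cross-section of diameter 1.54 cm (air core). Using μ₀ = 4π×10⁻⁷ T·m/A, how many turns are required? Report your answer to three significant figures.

A = π(d/2)² = π(7.700×10^-3 m)² = 1.863×10^-4 m².
From L = μ₀N²A/ℓ, N = √(Lℓ / (μ₀A)).
N = √[(2.560×10^-5)(0.548) / ((4π×10⁻⁷)×1.863×10^-4)] = √(5.993×10^4) ≈ 244.8.

N ≈ 245 turns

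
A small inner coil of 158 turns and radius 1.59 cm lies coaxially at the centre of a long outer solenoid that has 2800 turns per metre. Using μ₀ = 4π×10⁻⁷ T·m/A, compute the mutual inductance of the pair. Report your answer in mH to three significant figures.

The outer solenoid produces a uniform field B₁ = μ₀n₁I₁ across the inner coil,
so the flux linkage is N₂Φ = N₂B₁A₂ = μ₀n₁N₂A₂·I₁, giving M = μ₀n₁N₂A₂.
A₂ = πr² = π(1.590×10^-2 m)² = 7.942×10^-4 m².
M = (4π×10⁻⁷)(2800)(158)(7.942×10^-4) = 4.415×10^-4 H.

M ≈ 0.442 mH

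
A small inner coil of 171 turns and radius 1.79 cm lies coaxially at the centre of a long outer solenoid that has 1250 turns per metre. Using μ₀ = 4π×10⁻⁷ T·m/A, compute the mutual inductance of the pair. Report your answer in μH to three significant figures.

M ≈ 270 μH

The outer solenoid produces a uniform field B₁ = μ₀n₁I₁ across the inner coil,
so the flux linkage is N₂Φ = N₂B₁A₂ = μ₀n₁N₂A₂·I₁, giving M = μ₀n₁N₂A₂.
A₂ = πr² = π(1.790×10^-2 m)² = 1.007×10^-3 m².
M = (4π×10⁻⁷)(1250)(171)(1.007×10^-3) = 2.704×10^-4 H.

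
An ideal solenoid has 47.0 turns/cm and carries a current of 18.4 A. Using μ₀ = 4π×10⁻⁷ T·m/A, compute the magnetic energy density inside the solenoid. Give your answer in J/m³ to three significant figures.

B = μ₀nI = (4π×10⁻⁷)(4.700×10^3)(18.4) = 0.1087 T.
u = B²/(2μ₀) = (0.1087)²/(2×4π×10⁻⁷) = 4.699×10^3 J/m³.

u ≈ 4700 J/m³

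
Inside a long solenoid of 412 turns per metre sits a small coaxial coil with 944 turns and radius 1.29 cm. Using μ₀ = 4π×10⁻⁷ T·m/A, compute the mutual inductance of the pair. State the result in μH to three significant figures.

The outer solenoid produces a uniform field B₁ = μ₀n₁I₁ across the inner coil,
so the flux linkage is N₂Φ = N₂B₁A₂ = μ₀n₁N₂A₂·I₁, giving M = μ₀n₁N₂A₂.
A₂ = πr² = π(1.290×10^-2 m)² = 5.228×10^-4 m².
M = (4π×10⁻⁷)(412)(944)(5.228×10^-4) = 2.555×10^-4 H.

M ≈ 256 μH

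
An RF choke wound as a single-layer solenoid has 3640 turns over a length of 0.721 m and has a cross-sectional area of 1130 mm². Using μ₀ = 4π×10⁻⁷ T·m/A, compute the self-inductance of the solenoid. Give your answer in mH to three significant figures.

A = 1130 mm² = 1.130×10^-3 m².
For a long solenoid, L = μ₀N²A/ℓ.
L = (4π×10⁻⁷)(3640)²(1.130×10^-3)/(0.721 m) = 2.609×10^-2 H.

L ≈ 26.1 mH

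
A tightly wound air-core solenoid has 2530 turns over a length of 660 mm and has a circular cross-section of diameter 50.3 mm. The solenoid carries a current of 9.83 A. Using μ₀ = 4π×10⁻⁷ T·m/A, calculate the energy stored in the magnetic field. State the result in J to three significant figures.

U ≈ 1.17 J

A = π(d/2)² = π(2.515×10^-2 m)² = 1.987×10^-3 m².
L = μ₀N²A/ℓ = (4π×10⁻⁷)(2530)²(1.987×10^-3)/(0.66) = 2.422×10^-2 H.
U = ½LI² = ½(2.422×10^-2)(9.83)² = 1.17 J.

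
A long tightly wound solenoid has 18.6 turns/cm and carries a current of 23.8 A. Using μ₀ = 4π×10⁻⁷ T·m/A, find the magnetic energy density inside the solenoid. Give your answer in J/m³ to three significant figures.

u ≈ 1230 J/m³

B = μ₀nI = (4π×10⁻⁷)(1.860×10^3)(23.8) = 5.563×10^-2 T.
u = B²/(2μ₀) = (5.563×10^-2)²/(2×4π×10⁻⁷) = 1.231×10^3 J/m³.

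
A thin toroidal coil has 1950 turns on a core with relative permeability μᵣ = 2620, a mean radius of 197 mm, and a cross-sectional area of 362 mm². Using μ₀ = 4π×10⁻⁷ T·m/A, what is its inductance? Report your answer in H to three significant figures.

For a thin toroid, L = μ₀μᵣN²A/(2πR).
L = (4π×10⁻⁷)(2620)(1950)²(3.620×10^-4) / (2π×0.197 m) = 3.661 H.

L ≈ 3.66 H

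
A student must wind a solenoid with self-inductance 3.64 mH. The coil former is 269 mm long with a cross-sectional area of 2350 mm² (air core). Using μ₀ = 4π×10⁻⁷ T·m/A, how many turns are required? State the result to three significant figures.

A = 2350 mm² = 2.350×10^-3 m².
From L = μ₀N²A/ℓ, N = √(Lℓ / (μ₀A)).
N = √[(3.640×10^-3)(0.269) / ((4π×10⁻⁷)×2.350×10^-3)] = √(3.316×10^5) ≈ 575.8.

N ≈ 576 turns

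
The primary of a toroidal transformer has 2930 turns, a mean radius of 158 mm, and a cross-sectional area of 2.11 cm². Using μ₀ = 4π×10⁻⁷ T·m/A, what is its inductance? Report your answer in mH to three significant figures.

For a thin toroid, L = μ₀N²A/(2πR).
L = (4π×10⁻⁷)(2930)²(2.110×10^-4) / (2π×0.158 m) = 2.293×10^-3 H.

L ≈ 2.29 mH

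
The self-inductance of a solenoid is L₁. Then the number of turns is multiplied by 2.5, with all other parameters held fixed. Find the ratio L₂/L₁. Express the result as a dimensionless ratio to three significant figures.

For a solenoid, L ∝ μᵣN²A/ℓ.
L₂/L₁ = (2.5)^2 = 6.25.

L₂/L₁ = 6.25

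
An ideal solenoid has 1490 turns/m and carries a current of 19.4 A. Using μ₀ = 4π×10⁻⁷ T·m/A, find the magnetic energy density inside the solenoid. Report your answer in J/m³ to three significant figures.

u ≈ 525 J/m³

B = μ₀nI = (4π×10⁻⁷)(1.490×10^3)(19.4) = 3.632×10^-2 T.
u = B²/(2μ₀) = (3.632×10^-2)²/(2×4π×10⁻⁷) = 525 J/m³.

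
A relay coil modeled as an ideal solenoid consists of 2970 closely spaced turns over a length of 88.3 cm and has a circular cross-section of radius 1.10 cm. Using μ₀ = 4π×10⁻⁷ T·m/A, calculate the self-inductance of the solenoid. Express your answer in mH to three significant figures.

L ≈ 4.77 mH

A = πr² = π(1.100×10^-2 m)² = 3.801×10^-4 m².
For a long solenoid, L = μ₀N²A/ℓ.
L = (4π×10⁻⁷)(2970)²(3.801×10^-4)/(0.883 m) = 4.772×10^-3 H.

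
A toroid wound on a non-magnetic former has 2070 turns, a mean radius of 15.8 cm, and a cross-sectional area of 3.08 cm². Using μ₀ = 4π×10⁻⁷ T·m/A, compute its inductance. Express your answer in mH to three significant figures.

L ≈ 1.67 mH

For a thin toroid, L = μ₀N²A/(2πR).
L = (4π×10⁻⁷)(2070)²(3.080×10^-4) / (2π×0.158 m) = 1.671×10^-3 H.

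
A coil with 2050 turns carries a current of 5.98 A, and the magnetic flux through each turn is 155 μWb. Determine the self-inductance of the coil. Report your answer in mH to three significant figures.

L ≈ 53.1 mH

Self-inductance is defined by L = NΦ_B/I (flux linkage over current).
L = (2050)(1.550×10^-4 Wb)/(5.98 A) = 5.314×10^-2 H.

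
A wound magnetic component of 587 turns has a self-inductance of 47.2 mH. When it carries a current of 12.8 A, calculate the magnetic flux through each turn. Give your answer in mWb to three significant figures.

From L = NΦ_B/I, the flux per turn is Φ_B = LI/N.
Φ_B = (4.720×10^-2 H)(12.8 A)/587 = 1.029×10^-3 Wb.

Φ_B ≈ 1.03 mWb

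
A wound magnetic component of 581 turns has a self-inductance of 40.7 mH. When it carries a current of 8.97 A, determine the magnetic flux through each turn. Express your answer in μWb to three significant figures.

Φ_B ≈ 628 μWb

From L = NΦ_B/I, the flux per turn is Φ_B = LI/N.
Φ_B = (4.070×10^-2 H)(8.97 A)/581 = 6.284×10^-4 Wb.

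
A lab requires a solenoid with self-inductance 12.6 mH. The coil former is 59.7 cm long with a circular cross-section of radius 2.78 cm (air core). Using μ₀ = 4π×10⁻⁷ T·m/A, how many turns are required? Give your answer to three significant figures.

N ≈ 1570 turns

A = πr² = π(2.780×10^-2 m)² = 2.428×10^-3 m².
From L = μ₀N²A/ℓ, N = √(Lℓ / (μ₀A)).
N = √[(1.260×10^-2)(0.597) / ((4π×10⁻⁷)×2.428×10^-3)] = √(2.465×10^6) ≈ 1570.2.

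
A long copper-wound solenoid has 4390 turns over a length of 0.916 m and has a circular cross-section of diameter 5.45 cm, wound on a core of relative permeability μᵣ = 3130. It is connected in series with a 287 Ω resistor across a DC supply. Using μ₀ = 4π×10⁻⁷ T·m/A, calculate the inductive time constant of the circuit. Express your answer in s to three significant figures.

A = π(d/2)² = π(2.725×10^-2 m)² = 2.333×10^-3 m².
L = μ₀μᵣN²A/ℓ = (4π×10⁻⁷)(3130)(4390)²(2.333×10^-3)/(0.916) = 193.1 H.
τ = L/R = (193.1)/(287) = 0.6726 s.

τ ≈ 0.673 s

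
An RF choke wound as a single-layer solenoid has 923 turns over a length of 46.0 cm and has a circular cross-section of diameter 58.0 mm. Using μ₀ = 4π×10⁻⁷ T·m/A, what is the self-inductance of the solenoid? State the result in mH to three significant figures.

L ≈ 6.15 mH

A = π(d/2)² = π(2.900×10^-2 m)² = 2.642×10^-3 m².
For a long solenoid, L = μ₀N²A/ℓ.
L = (4π×10⁻⁷)(923)²(2.642×10^-3)/(0.46 m) = 6.149×10^-3 H.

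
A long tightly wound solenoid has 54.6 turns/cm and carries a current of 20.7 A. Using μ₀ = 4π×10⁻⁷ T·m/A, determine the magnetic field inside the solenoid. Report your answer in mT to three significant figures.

B ≈ 142 mT

Inside a long solenoid, B = μ₀nI.
B = (4π×10⁻⁷)(5.460×10^3 m⁻¹)(20.7 A) = 0.142 T.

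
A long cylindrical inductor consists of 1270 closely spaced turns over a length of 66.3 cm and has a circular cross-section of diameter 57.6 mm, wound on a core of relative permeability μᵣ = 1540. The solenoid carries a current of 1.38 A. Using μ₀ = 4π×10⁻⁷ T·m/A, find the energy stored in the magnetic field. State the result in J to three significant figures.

A = π(d/2)² = π(2.880×10^-2 m)² = 2.606×10^-3 m².
L = μ₀μᵣN²A/ℓ = (4π×10⁻⁷)(1540)(1270)²(2.606×10^-3)/(0.663) = 12.27 H.
U = ½LI² = ½(12.27)(1.38)² = 11.68 J.

U ≈ 11.7 J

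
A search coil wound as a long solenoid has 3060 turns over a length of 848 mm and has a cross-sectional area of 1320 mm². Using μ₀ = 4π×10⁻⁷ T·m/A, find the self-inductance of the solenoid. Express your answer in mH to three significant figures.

L ≈ 18.3 mH

A = 1320 mm² = 1.320×10^-3 m².
For a long solenoid, L = μ₀N²A/ℓ.
L = (4π×10⁻⁷)(3060)²(1.320×10^-3)/(0.848 m) = 1.832×10^-2 H.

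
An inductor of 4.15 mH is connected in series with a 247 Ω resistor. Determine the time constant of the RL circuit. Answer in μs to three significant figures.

τ ≈ 16.8 μs

τ = L/R = (4.150×10^-3 H)/(247 Ω) = 1.680×10^-5 s.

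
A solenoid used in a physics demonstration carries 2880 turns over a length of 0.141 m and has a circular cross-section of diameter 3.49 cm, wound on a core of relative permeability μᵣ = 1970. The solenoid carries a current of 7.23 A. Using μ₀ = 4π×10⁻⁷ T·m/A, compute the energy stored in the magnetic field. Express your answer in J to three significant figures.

U ≈ 3640 J

A = π(d/2)² = π(1.745×10^-2 m)² = 9.566×10^-4 m².
L = μ₀μᵣN²A/ℓ = (4π×10⁻⁷)(1970)(2880)²(9.566×10^-4)/(0.141) = 139.3 H.
U = ½LI² = ½(139.3)(7.23)² = 3.641×10^3 J.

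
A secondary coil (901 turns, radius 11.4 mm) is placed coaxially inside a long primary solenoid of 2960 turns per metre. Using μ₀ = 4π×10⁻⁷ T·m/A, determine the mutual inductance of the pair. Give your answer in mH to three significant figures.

M ≈ 1.37 mH

The outer solenoid produces a uniform field B₁ = μ₀n₁I₁ across the inner coil,
so the flux linkage is N₂Φ = N₂B₁A₂ = μ₀n₁N₂A₂·I₁, giving M = μ₀n₁N₂A₂.
A₂ = πr² = π(1.140×10^-2 m)² = 4.083×10^-4 m².
M = (4π×10⁻⁷)(2960)(901)(4.083×10^-4) = 1.368×10^-3 H.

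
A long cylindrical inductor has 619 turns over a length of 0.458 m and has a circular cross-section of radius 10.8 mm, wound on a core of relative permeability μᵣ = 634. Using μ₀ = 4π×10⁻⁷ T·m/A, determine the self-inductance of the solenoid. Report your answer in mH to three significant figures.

A = πr² = π(1.080×10^-2 m)² = 3.664×10^-4 m².
For a long solenoid, L = μ₀μᵣN²A/ℓ.
L = (4π×10⁻⁷)(634)(619)²(3.664×10^-4)/(0.458 m) = 0.2442 H.

L ≈ 244 mH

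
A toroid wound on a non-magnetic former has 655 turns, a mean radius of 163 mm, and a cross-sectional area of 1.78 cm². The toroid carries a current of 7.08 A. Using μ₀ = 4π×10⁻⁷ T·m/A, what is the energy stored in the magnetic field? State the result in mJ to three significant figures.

L = μ₀N²A/(2πR) = (4π×10⁻⁷)(655)²(1.780×10^-4)/(2π×0.163) = 9.370×10^-5 H.
U = ½LI² = ½(9.370×10^-5)(7.08)² = 2.348×10^-3 J.

U ≈ 2.35 mJ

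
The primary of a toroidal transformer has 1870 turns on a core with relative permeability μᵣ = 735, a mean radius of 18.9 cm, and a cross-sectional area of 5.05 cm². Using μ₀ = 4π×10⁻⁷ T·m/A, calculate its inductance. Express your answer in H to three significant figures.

For a thin toroid, L = μ₀μᵣN²A/(2πR).
L = (4π×10⁻⁷)(735)(1870)²(5.050×10^-4) / (2π×0.189 m) = 1.374 H.

L ≈ 1.37 H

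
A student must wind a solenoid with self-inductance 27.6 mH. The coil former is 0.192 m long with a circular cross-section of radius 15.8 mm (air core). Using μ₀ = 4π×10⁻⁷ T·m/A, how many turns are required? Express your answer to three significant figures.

A = πr² = π(1.580×10^-2 m)² = 7.843×10^-4 m².
From L = μ₀N²A/ℓ, N = √(Lℓ / (μ₀A)).
N = √[(2.760×10^-2)(0.192) / ((4π×10⁻⁷)×7.843×10^-4)] = √(5.377×10^6) ≈ 2318.8.

N ≈ 2320 turns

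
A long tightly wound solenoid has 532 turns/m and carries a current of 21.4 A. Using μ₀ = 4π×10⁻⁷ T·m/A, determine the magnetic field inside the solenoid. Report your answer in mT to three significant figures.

Inside a long solenoid, B = μ₀nI.
B = (4π×10⁻⁷)(532 m⁻¹)(21.4 A) = 1.431×10^-2 T.

B ≈ 14.3 mT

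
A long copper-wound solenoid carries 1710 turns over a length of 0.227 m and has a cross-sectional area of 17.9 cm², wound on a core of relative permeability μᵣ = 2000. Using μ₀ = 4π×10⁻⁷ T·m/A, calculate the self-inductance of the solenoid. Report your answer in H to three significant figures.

L ≈ 58.0 H

A = 17.9 cm² = 1.790×10^-3 m².
For a long solenoid, L = μ₀μᵣN²A/ℓ.
L = (4π×10⁻⁷)(2000)(1710)²(1.790×10^-3)/(0.227 m) = 57.95 H.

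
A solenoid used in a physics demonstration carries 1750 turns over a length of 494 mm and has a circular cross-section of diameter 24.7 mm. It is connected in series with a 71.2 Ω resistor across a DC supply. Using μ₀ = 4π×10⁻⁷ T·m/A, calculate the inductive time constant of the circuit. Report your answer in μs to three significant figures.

A = π(d/2)² = π(1.235×10^-2 m)² = 4.792×10^-4 m².
L = μ₀N²A/ℓ = (4π×10⁻⁷)(1750)²(4.792×10^-4)/(0.494) = 3.733×10^-3 H.
τ = L/R = (3.733×10^-3)/(71.2) = 5.243×10^-5 s.

τ ≈ 52.4 μs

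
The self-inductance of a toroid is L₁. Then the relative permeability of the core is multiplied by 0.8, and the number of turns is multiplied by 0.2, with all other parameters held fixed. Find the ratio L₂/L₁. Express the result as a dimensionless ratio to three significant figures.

L₂/L₁ = 0.0320

For a toroid, L ∝ μᵣN²A/R.
L₂/L₁ = (0.8) × (0.2)^2 = 0.0320.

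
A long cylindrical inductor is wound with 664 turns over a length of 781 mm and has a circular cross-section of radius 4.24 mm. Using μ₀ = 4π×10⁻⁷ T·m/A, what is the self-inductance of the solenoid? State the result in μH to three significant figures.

A = πr² = π(4.240×10^-3 m)² = 5.648×10^-5 m².
For a long solenoid, L = μ₀N²A/ℓ.
L = (4π×10⁻⁷)(664)²(5.648×10^-5)/(0.781 m) = 4.007×10^-5 H.

L ≈ 40.1 μH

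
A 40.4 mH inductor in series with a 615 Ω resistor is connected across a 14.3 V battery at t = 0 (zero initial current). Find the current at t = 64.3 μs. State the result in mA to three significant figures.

I ≈ 14.5 mA

τ = L/R = 4.040×10^-2/615 = 6.569×10^-5 s; final current I_∞ = ε/R = 14.3/615 = 2.325×10^-2 A.
I(t) = I_∞(1 − e^(−t/τ)) with t/τ = 0.979.
I = (2.325×10^-2)(1 − e^(−0.979)) = 1.452×10^-2 A.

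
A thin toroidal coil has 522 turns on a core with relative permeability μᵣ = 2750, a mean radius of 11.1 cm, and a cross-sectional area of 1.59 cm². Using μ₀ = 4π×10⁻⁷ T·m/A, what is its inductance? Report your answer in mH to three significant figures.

For a thin toroid, L = μ₀μᵣN²A/(2πR).
L = (4π×10⁻⁷)(2750)(522)²(1.590×10^-4) / (2π×0.111 m) = 0.2147 H.

L ≈ 215 mH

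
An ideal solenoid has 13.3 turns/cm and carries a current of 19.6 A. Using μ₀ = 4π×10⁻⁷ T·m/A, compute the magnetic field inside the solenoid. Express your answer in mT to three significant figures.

Inside a long solenoid, B = μ₀nI.
B = (4π×10⁻⁷)(1.330×10^3 m⁻¹)(19.6 A) = 3.276×10^-2 T.

B ≈ 32.8 mT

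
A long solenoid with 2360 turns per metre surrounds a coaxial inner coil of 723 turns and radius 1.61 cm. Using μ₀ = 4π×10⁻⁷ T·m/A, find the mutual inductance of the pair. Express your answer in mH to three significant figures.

M ≈ 1.75 mH

The outer solenoid produces a uniform field B₁ = μ₀n₁I₁ across the inner coil,
so the flux linkage is N₂Φ = N₂B₁A₂ = μ₀n₁N₂A₂·I₁, giving M = μ₀n₁N₂A₂.
A₂ = πr² = π(1.610×10^-2 m)² = 8.143×10^-4 m².
M = (4π×10⁻⁷)(2360)(723)(8.143×10^-4) = 1.746×10^-3 H.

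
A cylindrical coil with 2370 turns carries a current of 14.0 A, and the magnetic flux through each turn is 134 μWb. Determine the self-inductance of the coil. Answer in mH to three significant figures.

L ≈ 22.7 mH

Self-inductance is defined by L = NΦ_B/I (flux linkage over current).
L = (2370)(1.340×10^-4 Wb)/(14.0 A) = 2.268×10^-2 H.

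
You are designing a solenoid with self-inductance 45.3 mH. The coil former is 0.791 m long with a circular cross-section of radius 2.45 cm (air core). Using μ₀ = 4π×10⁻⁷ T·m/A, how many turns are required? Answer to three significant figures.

A = πr² = π(2.450×10^-2 m)² = 1.886×10^-3 m².
From L = μ₀N²A/ℓ, N = √(Lℓ / (μ₀A)).
N = √[(4.530×10^-2)(0.791) / ((4π×10⁻⁷)×1.886×10^-3)] = √(1.512×10^7) ≈ 3888.6.

N ≈ 3890 turns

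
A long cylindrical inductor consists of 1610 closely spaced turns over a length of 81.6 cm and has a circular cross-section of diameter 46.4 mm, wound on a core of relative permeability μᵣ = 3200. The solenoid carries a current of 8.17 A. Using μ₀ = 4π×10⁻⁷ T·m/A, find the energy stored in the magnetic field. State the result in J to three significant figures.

A = π(d/2)² = π(2.320×10^-2 m)² = 1.691×10^-3 m².
L = μ₀μᵣN²A/ℓ = (4π×10⁻⁷)(3200)(1610)²(1.691×10^-3)/(0.816) = 21.6 H.
U = ½LI² = ½(21.6)(8.17)² = 720.9 J.

U ≈ 721 J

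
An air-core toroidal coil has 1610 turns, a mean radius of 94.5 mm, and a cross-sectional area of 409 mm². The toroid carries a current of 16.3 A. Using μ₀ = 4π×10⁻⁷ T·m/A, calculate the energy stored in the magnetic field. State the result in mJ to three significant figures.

U ≈ 298 mJ

L = μ₀N²A/(2πR) = (4π×10⁻⁷)(1610)²(4.090×10^-4)/(2π×9.450×10^-2) = 2.244×10^-3 H.
U = ½LI² = ½(2.244×10^-3)(16.3)² = 0.2981 J.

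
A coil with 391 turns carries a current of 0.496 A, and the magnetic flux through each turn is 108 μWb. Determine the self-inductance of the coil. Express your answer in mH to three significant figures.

L ≈ 85.1 mH

Self-inductance is defined by L = NΦ_B/I (flux linkage over current).
L = (391)(1.080×10^-4 Wb)/(0.496 A) = 8.514×10^-2 H.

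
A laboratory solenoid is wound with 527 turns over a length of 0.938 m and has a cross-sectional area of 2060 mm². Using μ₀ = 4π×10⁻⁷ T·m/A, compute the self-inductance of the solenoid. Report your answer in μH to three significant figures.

A = 2060 mm² = 2.060×10^-3 m².
For a long solenoid, L = μ₀N²A/ℓ.
L = (4π×10⁻⁷)(527)²(2.060×10^-3)/(0.938 m) = 7.6647×10^-4 H.

L ≈ 766 μH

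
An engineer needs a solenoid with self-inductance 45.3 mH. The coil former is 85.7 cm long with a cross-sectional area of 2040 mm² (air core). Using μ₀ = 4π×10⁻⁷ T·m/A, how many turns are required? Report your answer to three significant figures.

N ≈ 3890 turns

A = 2040 mm² = 2.040×10^-3 m².
From L = μ₀N²A/ℓ, N = √(Lℓ / (μ₀A)).
N = √[(4.530×10^-2)(0.857) / ((4π×10⁻⁷)×2.040×10^-3)] = √(1.514×10^7) ≈ 3891.5.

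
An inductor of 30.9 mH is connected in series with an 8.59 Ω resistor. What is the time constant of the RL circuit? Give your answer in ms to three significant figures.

τ ≈ 3.60 ms

τ = L/R = (3.090×10^-2 H)/(8.59 Ω) = 3.597×10^-3 s.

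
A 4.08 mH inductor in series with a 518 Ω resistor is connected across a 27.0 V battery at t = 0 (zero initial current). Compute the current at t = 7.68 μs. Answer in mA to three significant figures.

I ≈ 32.5 mA

τ = L/R = 4.080×10^-3/518 = 7.876×10^-6 s; final current I_∞ = ε/R = 27.0/518 = 5.212×10^-2 A.
I(t) = I_∞(1 − e^(−t/τ)) with t/τ = 0.975.
I = (5.212×10^-2)(1 − e^(−0.975)) = 3.246×10^-2 A.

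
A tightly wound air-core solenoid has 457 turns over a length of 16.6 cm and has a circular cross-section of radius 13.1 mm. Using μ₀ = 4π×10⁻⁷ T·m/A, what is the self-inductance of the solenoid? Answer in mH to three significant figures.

L ≈ 0.852 mH

A = πr² = π(1.310×10^-2 m)² = 5.391×10^-4 m².
For a long solenoid, L = μ₀N²A/ℓ.
L = (4π×10⁻⁷)(457)²(5.391×10^-4)/(0.166 m) = 8.524×10^-4 H.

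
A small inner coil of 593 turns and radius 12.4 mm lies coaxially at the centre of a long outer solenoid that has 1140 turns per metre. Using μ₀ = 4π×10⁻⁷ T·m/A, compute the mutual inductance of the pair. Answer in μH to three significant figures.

M ≈ 410 μH

The outer solenoid produces a uniform field B₁ = μ₀n₁I₁ across the inner coil,
so the flux linkage is N₂Φ = N₂B₁A₂ = μ₀n₁N₂A₂·I₁, giving M = μ₀n₁N₂A₂.
A₂ = πr² = π(1.240×10^-2 m)² = 4.831×10^-4 m².
M = (4π×10⁻⁷)(1140)(593)(4.831×10^-4) = 4.104×10^-4 H.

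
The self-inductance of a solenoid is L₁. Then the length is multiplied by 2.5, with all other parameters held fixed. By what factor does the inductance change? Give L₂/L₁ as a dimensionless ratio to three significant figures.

For a solenoid, L ∝ μᵣN²A/ℓ.
L₂/L₁ = (2.5)^-1 = 0.400.

L₂/L₁ = 0.400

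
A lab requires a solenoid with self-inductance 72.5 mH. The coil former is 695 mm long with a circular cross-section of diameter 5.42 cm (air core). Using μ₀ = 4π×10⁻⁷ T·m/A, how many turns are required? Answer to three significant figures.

N ≈ 4170 turns

A = π(d/2)² = π(2.710×10^-2 m)² = 2.307×10^-3 m².
From L = μ₀N²A/ℓ, N = √(Lℓ / (μ₀A)).
N = √[(7.250×10^-2)(0.695) / ((4π×10⁻⁷)×2.307×10^-3)] = √(1.738×10^7) ≈ 4168.8.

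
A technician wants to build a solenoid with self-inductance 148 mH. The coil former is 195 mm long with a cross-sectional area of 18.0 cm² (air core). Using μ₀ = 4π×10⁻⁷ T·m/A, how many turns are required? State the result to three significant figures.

N ≈ 3570 turns

A = 18.0 cm² = 1.800×10^-3 m².
From L = μ₀N²A/ℓ, N = √(Lℓ / (μ₀A)).
N = √[(0.148)(0.195) / ((4π×10⁻⁷)×1.800×10^-3)] = √(1.276×10^7) ≈ 3572.0.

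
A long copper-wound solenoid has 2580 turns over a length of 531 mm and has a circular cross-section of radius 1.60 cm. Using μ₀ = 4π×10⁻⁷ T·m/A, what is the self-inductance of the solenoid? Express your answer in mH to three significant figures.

A = πr² = π(1.600×10^-2 m)² = 8.042×10^-4 m².
For a long solenoid, L = μ₀N²A/ℓ.
L = (4π×10⁻⁷)(2580)²(8.042×10^-4)/(0.531 m) = 1.267×10^-2 H.

L ≈ 12.7 mH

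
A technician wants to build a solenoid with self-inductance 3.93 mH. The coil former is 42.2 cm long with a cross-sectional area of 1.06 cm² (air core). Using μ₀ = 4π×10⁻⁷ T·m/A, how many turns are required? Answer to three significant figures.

N ≈ 3530 turns

A = 1.06 cm² = 1.060×10^-4 m².
From L = μ₀N²A/ℓ, N = √(Lℓ / (μ₀A)).
N = √[(3.930×10^-3)(0.422) / ((4π×10⁻⁷)×1.060×10^-4)] = √(1.245×10^7) ≈ 3528.5.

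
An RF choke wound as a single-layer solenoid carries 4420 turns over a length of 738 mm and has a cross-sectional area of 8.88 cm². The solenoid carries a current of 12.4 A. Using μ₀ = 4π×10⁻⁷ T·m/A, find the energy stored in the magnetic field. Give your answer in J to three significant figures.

A = 8.88 cm² = 8.880×10^-4 m².
L = μ₀N²A/ℓ = (4π×10⁻⁷)(4420)²(8.880×10^-4)/(0.738) = 2.954×10^-2 H.
U = ½LI² = ½(2.954×10^-2)(12.4)² = 2.271 J.

U ≈ 2.27 J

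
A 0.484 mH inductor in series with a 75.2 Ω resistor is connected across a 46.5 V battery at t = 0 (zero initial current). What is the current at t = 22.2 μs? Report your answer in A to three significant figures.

τ = L/R = 4.840×10^-4/75.2 = 6.436×10^-6 s; final current I_∞ = ε/R = 46.5/75.2 = 0.6184 A.
I(t) = I_∞(1 − e^(−t/τ)) with t/τ = 3.449.
I = (0.6184)(1 − e^(−3.449)) = 0.5987 A.

I ≈ 0.599 A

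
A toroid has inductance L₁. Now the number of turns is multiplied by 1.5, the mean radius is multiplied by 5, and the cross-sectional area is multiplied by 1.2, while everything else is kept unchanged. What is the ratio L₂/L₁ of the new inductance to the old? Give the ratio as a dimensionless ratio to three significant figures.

For a toroid, L ∝ μᵣN²A/R.
L₂/L₁ = (1.5)^2 × (5)^-1 × (1.2) = 0.540.

L₂/L₁ = 0.540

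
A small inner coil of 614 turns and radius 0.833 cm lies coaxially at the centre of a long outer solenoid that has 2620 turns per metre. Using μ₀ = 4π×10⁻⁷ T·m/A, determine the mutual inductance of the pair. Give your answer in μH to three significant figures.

The outer solenoid produces a uniform field B₁ = μ₀n₁I₁ across the inner coil,
so the flux linkage is N₂Φ = N₂B₁A₂ = μ₀n₁N₂A₂·I₁, giving M = μ₀n₁N₂A₂.
A₂ = πr² = π(8.330×10^-3 m)² = 2.180×10^-4 m².
M = (4π×10⁻⁷)(2620)(614)(2.180×10^-4) = 4.407×10^-4 H.

M ≈ 441 μH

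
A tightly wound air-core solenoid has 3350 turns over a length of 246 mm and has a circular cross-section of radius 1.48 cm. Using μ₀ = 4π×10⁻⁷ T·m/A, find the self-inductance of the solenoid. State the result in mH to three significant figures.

A = πr² = π(1.480×10^-2 m)² = 6.881×10^-4 m².
For a long solenoid, L = μ₀N²A/ℓ.
L = (4π×10⁻⁷)(3350)²(6.881×10^-4)/(0.246 m) = 3.9449×10^-2 H.

L ≈ 39.4 mH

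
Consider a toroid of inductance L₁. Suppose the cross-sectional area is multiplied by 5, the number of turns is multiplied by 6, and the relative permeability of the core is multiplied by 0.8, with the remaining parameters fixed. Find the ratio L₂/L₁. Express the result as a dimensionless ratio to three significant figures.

For a toroid, L ∝ μᵣN²A/R.
L₂/L₁ = (5) × (6)^2 × (0.8) = 144.

L₂/L₁ = 144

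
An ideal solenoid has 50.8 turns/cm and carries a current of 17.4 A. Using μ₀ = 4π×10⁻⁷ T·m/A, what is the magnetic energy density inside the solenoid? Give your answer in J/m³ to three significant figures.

B = μ₀nI = (4π×10⁻⁷)(5.080×10^3)(17.4) = 0.1111 T.
u = B²/(2μ₀) = (0.1111)²/(2×4π×10⁻⁷) = 4.909×10^3 J/m³.

u ≈ 4910 J/m³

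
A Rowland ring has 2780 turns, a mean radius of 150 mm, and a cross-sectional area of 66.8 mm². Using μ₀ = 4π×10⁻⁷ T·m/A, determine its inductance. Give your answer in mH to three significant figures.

L ≈ 0.688 mH

For a thin toroid, L = μ₀N²A/(2πR).
L = (4π×10⁻⁷)(2780)²(6.680×10^-5) / (2π×0.15 m) = 6.883×10^-4 H.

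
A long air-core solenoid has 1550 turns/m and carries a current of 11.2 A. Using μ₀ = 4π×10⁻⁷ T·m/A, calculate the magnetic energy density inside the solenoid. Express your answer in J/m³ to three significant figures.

B = μ₀nI = (4π×10⁻⁷)(1.550×10^3)(11.2) = 2.182×10^-2 T.
u = B²/(2μ₀) = (2.182×10^-2)²/(2×4π×10⁻⁷) = 189.4 J/m³.

u ≈ 189 J/m³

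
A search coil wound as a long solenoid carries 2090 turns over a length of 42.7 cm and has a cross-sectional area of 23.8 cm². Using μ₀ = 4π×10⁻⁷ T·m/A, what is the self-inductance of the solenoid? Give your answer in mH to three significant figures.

A = 23.8 cm² = 2.380×10^-3 m².
For a long solenoid, L = μ₀N²A/ℓ.
L = (4π×10⁻⁷)(2090)²(2.380×10^-3)/(0.427 m) = 3.060×10^-2 H.

L ≈ 30.6 mH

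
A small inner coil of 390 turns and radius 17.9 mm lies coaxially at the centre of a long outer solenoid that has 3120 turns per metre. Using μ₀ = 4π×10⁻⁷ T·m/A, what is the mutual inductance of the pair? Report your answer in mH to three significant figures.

M ≈ 1.54 mH

The outer solenoid produces a uniform field B₁ = μ₀n₁I₁ across the inner coil,
so the flux linkage is N₂Φ = N₂B₁A₂ = μ₀n₁N₂A₂·I₁, giving M = μ₀n₁N₂A₂.
A₂ = πr² = π(1.790×10^-2 m)² = 1.007×10^-3 m².
M = (4π×10⁻⁷)(3120)(390)(1.007×10^-3) = 1.539×10^-3 H.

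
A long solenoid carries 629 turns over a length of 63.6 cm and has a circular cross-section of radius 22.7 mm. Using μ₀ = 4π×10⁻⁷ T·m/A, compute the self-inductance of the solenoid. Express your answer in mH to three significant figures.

L ≈ 1.27 mH

A = πr² = π(2.270×10^-2 m)² = 1.619×10^-3 m².
For a long solenoid, L = μ₀N²A/ℓ.
L = (4π×10⁻⁷)(629)²(1.619×10^-3)/(0.636 m) = 1.265×10^-3 H.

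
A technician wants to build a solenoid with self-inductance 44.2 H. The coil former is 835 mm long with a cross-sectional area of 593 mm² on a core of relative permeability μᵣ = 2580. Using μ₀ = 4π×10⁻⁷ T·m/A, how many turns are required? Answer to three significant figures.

N ≈ 4380 turns

A = 593 mm² = 5.930×10^-4 m².
From L = μ₀μᵣN²A/ℓ, N = √(Lℓ / (μ₀μᵣA)).
N = √[(44.2)(0.835) / ((4π×10⁻⁷)(2580)×5.930×10^-4)] = √(1.920×10^7) ≈ 4381.4.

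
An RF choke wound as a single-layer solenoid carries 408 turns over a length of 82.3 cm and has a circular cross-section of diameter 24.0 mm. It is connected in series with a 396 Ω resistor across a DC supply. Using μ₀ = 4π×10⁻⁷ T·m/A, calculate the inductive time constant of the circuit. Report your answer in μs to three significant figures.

A = π(d/2)² = π(1.200×10^-2 m)² = 4.524×10^-4 m².
L = μ₀N²A/ℓ = (4π×10⁻⁷)(408)²(4.524×10^-4)/(0.823) = 1.150×10^-4 H.
τ = L/R = (1.150×10^-4)/(396) = 2.904×10^-7 s.

τ ≈ 0.290 μs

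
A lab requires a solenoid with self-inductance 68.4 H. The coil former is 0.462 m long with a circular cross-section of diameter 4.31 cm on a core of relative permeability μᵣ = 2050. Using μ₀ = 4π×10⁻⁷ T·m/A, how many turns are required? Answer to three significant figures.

N ≈ 2900 turns

A = π(d/2)² = π(2.155×10^-2 m)² = 1.459×10^-3 m².
From L = μ₀μᵣN²A/ℓ, N = √(Lℓ / (μ₀μᵣA)).
N = √[(68.4)(0.462) / ((4π×10⁻⁷)(2050)×1.459×10^-3)] = √(8.408×10^6) ≈ 2899.6.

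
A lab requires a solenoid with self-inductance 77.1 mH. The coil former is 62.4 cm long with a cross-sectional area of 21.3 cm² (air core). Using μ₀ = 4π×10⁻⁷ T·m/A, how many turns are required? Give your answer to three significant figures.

N ≈ 4240 turns

A = 21.3 cm² = 2.130×10^-3 m².
From L = μ₀N²A/ℓ, N = √(Lℓ / (μ₀A)).
N = √[(7.710×10^-2)(0.624) / ((4π×10⁻⁷)×2.130×10^-3)] = √(1.797×10^7) ≈ 4239.6.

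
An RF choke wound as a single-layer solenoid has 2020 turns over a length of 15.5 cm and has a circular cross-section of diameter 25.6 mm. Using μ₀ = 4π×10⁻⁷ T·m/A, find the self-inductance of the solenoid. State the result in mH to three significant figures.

L ≈ 17.0 mH

A = π(d/2)² = π(1.280×10^-2 m)² = 5.147×10^-4 m².
For a long solenoid, L = μ₀N²A/ℓ.
L = (4π×10⁻⁷)(2020)²(5.147×10^-4)/(0.155 m) = 1.703×10^-2 H.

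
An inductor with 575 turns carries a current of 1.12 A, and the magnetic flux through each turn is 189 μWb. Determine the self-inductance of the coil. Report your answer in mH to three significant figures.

Self-inductance is defined by L = NΦ_B/I (flux linkage over current).
L = (575)(1.890×10^-4 Wb)/(1.12 A) = 9.703×10^-2 H.

L ≈ 97.0 mH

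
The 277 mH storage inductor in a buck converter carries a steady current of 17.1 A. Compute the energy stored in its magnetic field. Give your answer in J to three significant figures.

U ≈ 40.5 J

Stored magnetic energy: U = ½LI².
U = ½(0.277 H)(17.1 A)² = 40.5 J.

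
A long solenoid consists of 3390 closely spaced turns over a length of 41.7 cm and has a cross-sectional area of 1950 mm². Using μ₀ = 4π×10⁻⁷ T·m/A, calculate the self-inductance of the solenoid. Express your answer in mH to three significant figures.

A = 1950 mm² = 1.950×10^-3 m².
For a long solenoid, L = μ₀N²A/ℓ.
L = (4π×10⁻⁷)(3390)²(1.950×10^-3)/(0.417 m) = 6.753×10^-2 H.

L ≈ 67.5 mH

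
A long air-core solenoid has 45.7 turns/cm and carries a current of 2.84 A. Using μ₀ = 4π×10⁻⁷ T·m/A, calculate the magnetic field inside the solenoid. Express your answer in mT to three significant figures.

Inside a long solenoid, B = μ₀nI.
B = (4π×10⁻⁷)(4.570×10^3 m⁻¹)(2.84 A) = 1.631×10^-2 T.

B ≈ 16.3 mT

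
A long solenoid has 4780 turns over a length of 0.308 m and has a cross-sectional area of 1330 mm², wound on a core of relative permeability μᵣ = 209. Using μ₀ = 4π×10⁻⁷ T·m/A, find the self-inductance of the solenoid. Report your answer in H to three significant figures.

A = 1330 mm² = 1.330×10^-3 m².
For a long solenoid, L = μ₀μᵣN²A/ℓ.
L = (4π×10⁻⁷)(209)(4780)²(1.330×10^-3)/(0.308 m) = 25.91 H.

L ≈ 25.9 H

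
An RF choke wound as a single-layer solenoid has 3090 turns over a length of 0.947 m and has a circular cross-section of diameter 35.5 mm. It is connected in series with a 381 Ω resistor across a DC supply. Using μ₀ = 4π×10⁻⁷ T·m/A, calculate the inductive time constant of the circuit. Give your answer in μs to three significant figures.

A = π(d/2)² = π(1.775×10^-2 m)² = 9.898×10^-4 m².
L = μ₀N²A/ℓ = (4π×10⁻⁷)(3090)²(9.898×10^-4)/(0.947) = 1.254×10^-2 H.
τ = L/R = (1.254×10^-2)/(381) = 3.292×10^-5 s.

τ ≈ 32.9 μs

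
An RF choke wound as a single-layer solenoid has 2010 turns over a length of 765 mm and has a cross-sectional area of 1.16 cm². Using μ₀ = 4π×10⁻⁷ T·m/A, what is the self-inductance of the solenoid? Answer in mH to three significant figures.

A = 1.16 cm² = 1.160×10^-4 m².
For a long solenoid, L = μ₀N²A/ℓ.
L = (4π×10⁻⁷)(2010)²(1.160×10^-4)/(0.765 m) = 7.698×10^-4 H.

L ≈ 0.770 mH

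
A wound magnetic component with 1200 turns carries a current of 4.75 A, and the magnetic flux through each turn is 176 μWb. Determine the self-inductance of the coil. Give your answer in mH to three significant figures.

Self-inductance is defined by L = NΦ_B/I (flux linkage over current).
L = (1200)(1.760×10^-4 Wb)/(4.75 A) = 4.446×10^-2 H.

L ≈ 44.5 mH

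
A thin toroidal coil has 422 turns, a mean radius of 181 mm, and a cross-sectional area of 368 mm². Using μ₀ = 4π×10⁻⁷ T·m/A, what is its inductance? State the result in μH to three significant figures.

L ≈ 72.4 μH

For a thin toroid, L = μ₀N²A/(2πR).
L = (4π×10⁻⁷)(422)²(3.680×10^-4) / (2π×0.181 m) = 7.241×10^-5 H.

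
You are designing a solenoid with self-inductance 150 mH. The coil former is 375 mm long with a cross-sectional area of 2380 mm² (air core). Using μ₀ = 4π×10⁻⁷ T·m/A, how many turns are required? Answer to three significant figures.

N ≈ 4340 turns

A = 2380 mm² = 2.380×10^-3 m².
From L = μ₀N²A/ℓ, N = √(Lℓ / (μ₀A)).
N = √[(0.15)(0.375) / ((4π×10⁻⁷)×2.380×10^-3)] = √(1.881×10^7) ≈ 4336.8.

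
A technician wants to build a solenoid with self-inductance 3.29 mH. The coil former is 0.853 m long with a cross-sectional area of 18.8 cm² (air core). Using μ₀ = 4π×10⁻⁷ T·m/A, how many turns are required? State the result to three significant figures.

A = 18.8 cm² = 1.880×10^-3 m².
From L = μ₀N²A/ℓ, N = √(Lℓ / (μ₀A)).
N = √[(3.290×10^-3)(0.853) / ((4π×10⁻⁷)×1.880×10^-3)] = √(1.188×10^6) ≈ 1089.9.

N ≈ 1090 turns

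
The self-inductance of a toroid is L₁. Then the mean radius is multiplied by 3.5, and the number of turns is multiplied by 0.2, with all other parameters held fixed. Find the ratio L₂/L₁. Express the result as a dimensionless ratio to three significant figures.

For a toroid, L ∝ μᵣN²A/R.
L₂/L₁ = (3.5)^-1 × (0.2)^2 = 0.0114.

L₂/L₁ = 0.0114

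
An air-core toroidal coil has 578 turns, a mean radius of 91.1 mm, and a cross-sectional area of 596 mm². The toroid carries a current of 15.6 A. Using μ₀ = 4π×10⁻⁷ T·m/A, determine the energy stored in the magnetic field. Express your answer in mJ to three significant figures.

L = μ₀N²A/(2πR) = (4π×10⁻⁷)(578)²(5.960×10^-4)/(2π×9.110×10^-2) = 4.371×10^-4 H.
U = ½LI² = ½(4.371×10^-4)(15.6)² = 5.319×10^-2 J.

U ≈ 53.2 mJ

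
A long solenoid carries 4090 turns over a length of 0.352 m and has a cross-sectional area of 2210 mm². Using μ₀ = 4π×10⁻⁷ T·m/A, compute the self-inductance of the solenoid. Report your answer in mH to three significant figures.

A = 2210 mm² = 2.210×10^-3 m².
For a long solenoid, L = μ₀N²A/ℓ.
L = (4π×10⁻⁷)(4090)²(2.210×10^-3)/(0.352 m) = 0.132 H.

L ≈ 132 mH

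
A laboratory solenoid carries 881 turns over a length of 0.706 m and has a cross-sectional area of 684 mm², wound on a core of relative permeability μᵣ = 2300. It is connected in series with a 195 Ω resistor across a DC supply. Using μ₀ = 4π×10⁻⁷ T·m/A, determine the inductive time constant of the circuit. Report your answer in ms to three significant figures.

τ ≈ 11.1 ms

A = 684 mm² = 6.840×10^-4 m².
L = μ₀μᵣN²A/ℓ = (4π×10⁻⁷)(2300)(881)²(6.840×10^-4)/(0.706) = 2.173 H.
τ = L/R = (2.173)/(195) = 1.1146×10^-2 s.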